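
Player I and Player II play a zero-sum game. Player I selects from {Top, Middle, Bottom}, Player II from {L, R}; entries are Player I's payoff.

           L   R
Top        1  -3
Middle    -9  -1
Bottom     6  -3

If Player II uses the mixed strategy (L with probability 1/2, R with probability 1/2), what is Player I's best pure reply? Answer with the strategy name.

Expected payoff of Top: (1/2)·1 + (1/2)·(-3) = -1.
Expected payoff of Middle: (1/2)·(-9) + (1/2)·(-1) = -5.
Expected payoff of Bottom: (1/2)·6 + (1/2)·(-3) = 3/2.
The largest is 3/2, so Player I's best response is Bottom.

Bottom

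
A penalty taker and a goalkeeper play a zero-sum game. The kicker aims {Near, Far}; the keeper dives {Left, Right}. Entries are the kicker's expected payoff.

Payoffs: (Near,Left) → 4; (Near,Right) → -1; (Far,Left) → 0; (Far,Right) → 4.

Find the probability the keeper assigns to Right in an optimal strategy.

4/9

Row minima: Near → -1, Far → 0; maximin = 0.
Column maxima: Left → 4, Right → 4; minimax = 4.
0 ≠ 4, so there is no saddle point; optimal play is mixed.
Let the kicker play Near with probability p. Expected payoff against Left: 4p + 0(1−p) = 4p; against Right: (-1)p + 4(1−p) = −5p + 4.
Setting these equal: 4p = −5p + 4 ⇒ 9p = 4 ⇒ p = 4/9, and the value is (4)·(4/9) = 16/9.
For the keeper: with q = P(Left), equating Near's and Far's payoffs gives 5q − 1 = −4q + 4 ⇒ q = 5/9.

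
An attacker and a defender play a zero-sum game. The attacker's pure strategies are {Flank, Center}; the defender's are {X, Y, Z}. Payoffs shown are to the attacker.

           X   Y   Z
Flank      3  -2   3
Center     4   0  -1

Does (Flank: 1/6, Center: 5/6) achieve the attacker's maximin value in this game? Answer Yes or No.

Yes

Against X this mix gives (1/6)·3 + (5/6)·4 = 23/6.
Against Y this mix gives (1/6)·(-2) + (5/6)·0 = -1/3.
Against Z this mix gives (1/6)·3 + (5/6)·(-1) = -1/3.
All of the defender's active replies (Y, Z) yield -1/3, and no column does worse for the attacker. The mix makes the defender indifferent and guarantees -1/3, so it is optimal.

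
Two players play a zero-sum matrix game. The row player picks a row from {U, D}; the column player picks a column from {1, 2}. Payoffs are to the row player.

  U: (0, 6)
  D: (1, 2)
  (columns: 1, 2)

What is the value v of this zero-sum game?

1

Row minima: U → 0, D → 1; maximin = 1.
Column maxima: 1 → 1, 2 → 6; minimax = 1.
Since maximin = minimax = 1, there is a saddle point and the value is 1.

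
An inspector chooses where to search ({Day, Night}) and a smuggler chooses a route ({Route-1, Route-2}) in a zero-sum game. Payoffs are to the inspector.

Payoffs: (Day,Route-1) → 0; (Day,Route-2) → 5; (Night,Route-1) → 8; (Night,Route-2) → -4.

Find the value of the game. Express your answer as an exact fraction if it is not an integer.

40/17

Row minima: Day → 0, Night → -4; maximin = 0.
Column maxima: Route-1 → 8, Route-2 → 5; minimax = 5.
0 ≠ 5, so there is no saddle point; optimal play is mixed.
Let the inspector play Day with probability p. Expected payoff against Route-1: 0p + 8(1−p) = −8p + 8; against Route-2: 5p + (-4)(1−p) = 9p − 4.
Setting these equal: −8p + 8 = 9p − 4 ⇒ −17p = -12 ⇒ p = 12/17, and the value is (-8)·(12/17) + 8 = 40/17.
For the smuggler: with q = P(Route-1), equating Day's and Night's payoffs gives −5q + 5 = 12q − 4 ⇒ q = 9/17.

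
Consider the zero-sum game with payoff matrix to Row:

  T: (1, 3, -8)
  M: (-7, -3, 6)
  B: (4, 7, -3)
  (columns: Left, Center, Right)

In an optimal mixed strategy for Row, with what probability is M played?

Row minima: T → -8, M → -7, B → -3; maximin = -3.
Column maxima: Left → 4, Center → 7, Right → 6; minimax = 4.
-3 ≠ 4, so there is no saddle point; optimal play is mixed.
T is strictly dominated by B, so Row never plays it.
Center is strictly dominated by Left (it gives Row strictly more in every row), so Column never plays it.
On the remaining 2×2 (M, B vs Left, Right):
Let Row play M with probability p. Expected payoff against Left: (-7)p + 4(1−p) = −11p + 4; against Right: 6p + (-3)(1−p) = 9p − 3.
Setting these equal: −11p + 4 = 9p − 3 ⇒ −20p = -7 ⇒ p = 7/20, and the value is (-11)·(7/20) + 4 = 3/20.
For Column: with q = P(Left), equating M's and B's payoffs gives −13q + 6 = 7q − 3 ⇒ q = 9/20.

7/20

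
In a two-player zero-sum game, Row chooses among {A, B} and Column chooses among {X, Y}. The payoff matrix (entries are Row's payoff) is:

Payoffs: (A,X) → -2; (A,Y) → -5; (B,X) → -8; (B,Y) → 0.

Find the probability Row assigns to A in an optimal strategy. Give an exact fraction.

Row minima: A → -5, B → -8; maximin = -5.
Column maxima: X → -2, Y → 0; minimax = -2.
-5 ≠ -2, so there is no saddle point; optimal play is mixed.
Let Row play A with probability p. Expected payoff against X: (-2)p + (-8)(1−p) = 6p − 8; against Y: (-5)p + 0(1−p) = −5p.
Setting these equal: 6p − 8 = −5p ⇒ 11p = 8 ⇒ p = 8/11, and the value is (6)·(8/11) − 8 = -40/11.
For Column: with q = P(X), equating A's and B's payoffs gives 3q − 5 = −8q ⇒ q = 5/11.

8/11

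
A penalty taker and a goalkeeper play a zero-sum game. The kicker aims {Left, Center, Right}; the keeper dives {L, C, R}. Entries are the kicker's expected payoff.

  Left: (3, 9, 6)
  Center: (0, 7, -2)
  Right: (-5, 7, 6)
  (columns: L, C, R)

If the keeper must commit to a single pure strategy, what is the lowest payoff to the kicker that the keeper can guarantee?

3

Column maxima: L → 3, C → 9, R → 6.
The smallest of these is 3.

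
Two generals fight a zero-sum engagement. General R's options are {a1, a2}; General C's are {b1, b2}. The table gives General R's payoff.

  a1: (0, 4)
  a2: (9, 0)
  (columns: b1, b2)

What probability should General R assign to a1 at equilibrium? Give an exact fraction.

Row minima: a1 → 0, a2 → 0; maximin = 0.
Column maxima: b1 → 9, b2 → 4; minimax = 4.
0 ≠ 4, so there is no saddle point; optimal play is mixed.
Let General R play a1 with probability p. Expected payoff against b1: 0p + 9(1−p) = −9p + 9; against b2: 4p + 0(1−p) = 4p.
Setting these equal: −9p + 9 = 4p ⇒ −13p = -9 ⇒ p = 9/13, and the value is (-9)·(9/13) + 9 = 36/13.
For General C: with q = P(b1), equating a1's and a2's payoffs gives −4q + 4 = 9q ⇒ q = 4/13.

9/13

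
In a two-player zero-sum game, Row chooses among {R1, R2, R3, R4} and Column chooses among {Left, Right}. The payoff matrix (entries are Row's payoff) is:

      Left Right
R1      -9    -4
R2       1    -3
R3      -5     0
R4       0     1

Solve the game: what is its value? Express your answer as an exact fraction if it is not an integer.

Row minima: R1 → -9, R2 → -3, R3 → -5, R4 → 0; maximin = 0.
Column maxima: Left → 1, Right → 1; minimax = 1.
0 ≠ 1, so there is no saddle point; optimal play is mixed.
R1 is strictly dominated by R2, so Row never plays it.
R3 is strictly dominated by R4, so Row never plays it.
On the remaining 2×2 (R2, R4 vs Left, Right):
Let Row play R2 with probability p. Expected payoff against Left: 1p + 0(1−p) = p; against Right: (-3)p + 1(1−p) = −4p + 1.
Setting these equal: p = −4p + 1 ⇒ 5p = 1 ⇒ p = 1/5, and the value is (1)·(1/5) = 1/5.
For Column: with q = P(Left), equating R2's and R4's payoffs gives 4q − 3 = −q + 1 ⇒ q = 4/5.

1/5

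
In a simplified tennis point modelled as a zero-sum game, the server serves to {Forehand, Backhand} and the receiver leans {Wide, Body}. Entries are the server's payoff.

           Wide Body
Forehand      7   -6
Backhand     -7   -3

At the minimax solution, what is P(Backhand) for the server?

Row minima: Forehand → -6, Backhand → -7; maximin = -6.
Column maxima: Wide → 7, Body → -3; minimax = -3.
-6 ≠ -3, so there is no saddle point; optimal play is mixed.
Let the server play Forehand with probability p. Expected payoff against Wide: 7p + (-7)(1−p) = 14p − 7; against Body: (-6)p + (-3)(1−p) = −3p − 3.
Setting these equal: 14p − 7 = −3p − 3 ⇒ 17p = 4 ⇒ p = 4/17, and the value is (14)·(4/17) − 7 = -63/17.
For the receiver: with q = P(Wide), equating Forehand's and Backhand's payoffs gives 13q − 6 = −4q − 3 ⇒ q = 3/17.

13/17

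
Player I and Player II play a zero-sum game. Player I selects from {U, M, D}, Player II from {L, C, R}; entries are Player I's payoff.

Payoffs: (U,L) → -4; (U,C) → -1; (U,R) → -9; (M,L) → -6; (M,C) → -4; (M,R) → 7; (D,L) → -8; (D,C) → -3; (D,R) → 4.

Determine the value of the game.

-41/9

Row minima: U → -9, M → -6, D → -8; maximin = -6.
Column maxima: L → -4, C → -1, R → 7; minimax = -4.
-6 ≠ -4, so there is no saddle point; optimal play is mixed.
C is strictly dominated by L (it gives Player I strictly more in every row), so Player II never plays it.
With C eliminated, D is strictly dominated by M (M gives Player I strictly more in every remaining column), so Player I never plays it.
On the remaining 2×2 (U, M vs L, R):
Let Player I play U with probability p. Expected payoff against L: (-4)p + (-6)(1−p) = 2p − 6; against R: (-9)p + 7(1−p) = −16p + 7.
Setting these equal: 2p − 6 = −16p + 7 ⇒ 18p = 13 ⇒ p = 13/18, and the value is (2)·(13/18) − 6 = -41/9.
For Player II: with q = P(L), equating U's and M's payoffs gives 5q − 9 = −13q + 7 ⇒ q = 8/9.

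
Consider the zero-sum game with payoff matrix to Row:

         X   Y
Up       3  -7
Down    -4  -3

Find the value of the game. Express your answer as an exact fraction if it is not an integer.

-37/11

Row minima: Up → -7, Down → -4; maximin = -4.
Column maxima: X → 3, Y → -3; minimax = -3.
-4 ≠ -3, so there is no saddle point; optimal play is mixed.
Let Row play Up with probability p. Expected payoff against X: 3p + (-4)(1−p) = 7p − 4; against Y: (-7)p + (-3)(1−p) = −4p − 3.
Setting these equal: 7p − 4 = −4p − 3 ⇒ 11p = 1 ⇒ p = 1/11, and the value is (7)·(1/11) − 4 = -37/11.
For Column: with q = P(X), equating Up's and Down's payoffs gives 10q − 7 = −q − 3 ⇒ q = 4/11.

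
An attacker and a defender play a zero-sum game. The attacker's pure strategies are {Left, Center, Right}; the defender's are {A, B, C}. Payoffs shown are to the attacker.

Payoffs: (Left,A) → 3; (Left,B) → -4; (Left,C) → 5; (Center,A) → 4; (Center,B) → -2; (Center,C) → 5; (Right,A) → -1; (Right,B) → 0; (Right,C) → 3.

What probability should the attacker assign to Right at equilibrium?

Row minima: Left → -4, Center → -2, Right → -1; maximin = -1.
Column maxima: A → 4, B → 0, C → 5; minimax = 0.
-1 ≠ 0, so there is no saddle point; optimal play is mixed.
C is strictly dominated by A (it gives the attacker strictly more in every row), so the defender never plays it.
With C eliminated, Left is strictly dominated by Center (Center gives the attacker strictly more in every remaining column), so the attacker never plays it.
On the remaining 2×2 (Center, Right vs A, B):
Let the attacker play Center with probability p. Expected payoff against A: 4p + (-1)(1−p) = 5p − 1; against B: (-2)p + 0(1−p) = −2p.
Setting these equal: 5p − 1 = −2p ⇒ 7p = 1 ⇒ p = 1/7, and the value is (5)·(1/7) − 1 = -2/7.
For the defender: with q = P(A), equating Center's and Right's payoffs gives 6q − 2 = −q ⇒ q = 2/7.

6/7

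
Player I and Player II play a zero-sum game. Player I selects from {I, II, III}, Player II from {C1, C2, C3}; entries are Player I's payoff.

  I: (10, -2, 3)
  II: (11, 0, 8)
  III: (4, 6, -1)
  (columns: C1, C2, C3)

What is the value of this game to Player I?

16/5

Row minima: I → -2, II → 0, III → -1; maximin = 0.
Column maxima: C1 → 11, C2 → 6, C3 → 8; minimax = 6.
0 ≠ 6, so there is no saddle point; optimal play is mixed.
I is strictly dominated by II, so Player I never plays it.
C1 is strictly dominated by C3 (it gives Player I strictly more in every row), so Player II never plays it.
On the remaining 2×2 (II, III vs C2, C3):
Let Player I play II with probability p. Expected payoff against C2: 0p + 6(1−p) = −6p + 6; against C3: 8p + (-1)(1−p) = 9p − 1.
Setting these equal: −6p + 6 = 9p − 1 ⇒ −15p = -7 ⇒ p = 7/15, and the value is (-6)·(7/15) + 6 = 16/5.
For Player II: with q = P(C2), equating II's and III's payoffs gives −8q + 8 = 7q − 1 ⇒ q = 3/5.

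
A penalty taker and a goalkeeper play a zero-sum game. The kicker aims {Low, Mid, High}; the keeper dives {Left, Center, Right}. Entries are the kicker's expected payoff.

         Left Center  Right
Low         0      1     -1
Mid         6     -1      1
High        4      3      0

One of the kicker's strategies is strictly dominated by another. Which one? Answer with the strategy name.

Low

High gives a strictly higher payoff than Low against every column: 4 > 0, 3 > 1, 0 > -1.
So Low is strictly dominated and the kicker never plays it.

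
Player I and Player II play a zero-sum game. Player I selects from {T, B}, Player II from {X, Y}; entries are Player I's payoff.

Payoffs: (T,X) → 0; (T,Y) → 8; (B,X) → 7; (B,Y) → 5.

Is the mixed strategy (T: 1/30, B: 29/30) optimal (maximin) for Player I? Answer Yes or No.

Against X this mix gives (1/30)·0 + (29/30)·7 = 203/30.
Against Y this mix gives (1/30)·8 + (29/30)·5 = 51/10.
Player II will play Y, holding Player I to 51/10. Shifting weight toward the row that does better against Y would raise this floor (the equalizing mix achieves 28/5 against both Y and X), so the proposed strategy is not optimal.

No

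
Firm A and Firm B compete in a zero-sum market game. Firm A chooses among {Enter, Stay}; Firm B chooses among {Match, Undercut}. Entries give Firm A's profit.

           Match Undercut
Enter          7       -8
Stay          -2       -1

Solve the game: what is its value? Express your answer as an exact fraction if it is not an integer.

-23/16

Row minima: Enter → -8, Stay → -2; maximin = -2.
Column maxima: Match → 7, Undercut → -1; minimax = -1.
-2 ≠ -1, so there is no saddle point; optimal play is mixed.
Let Firm A play Enter with probability p. Expected payoff against Match: 7p + (-2)(1−p) = 9p − 2; against Undercut: (-8)p + (-1)(1−p) = −7p − 1.
Setting these equal: 9p − 2 = −7p − 1 ⇒ 16p = 1 ⇒ p = 1/16, and the value is (9)·(1/16) − 2 = -23/16.
For Firm B: with q = P(Match), equating Enter's and Stay's payoffs gives 15q − 8 = −q − 1 ⇒ q = 7/16.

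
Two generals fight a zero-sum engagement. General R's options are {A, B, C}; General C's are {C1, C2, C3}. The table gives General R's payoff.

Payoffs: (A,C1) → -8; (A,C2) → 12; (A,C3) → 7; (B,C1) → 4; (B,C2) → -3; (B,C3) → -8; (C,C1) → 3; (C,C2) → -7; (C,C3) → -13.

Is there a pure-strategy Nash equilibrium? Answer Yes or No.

No

Row minima: A → -8, B → -8, C → -13; maximin = -8.
Column maxima: C1 → 4, C2 → 12, C3 → 7; minimax = 4.
-8 ≠ 4, so no pure-strategy equilibrium exists.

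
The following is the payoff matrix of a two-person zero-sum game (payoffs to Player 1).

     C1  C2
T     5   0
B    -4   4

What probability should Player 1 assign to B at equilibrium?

Row minima: T → 0, B → -4; maximin = 0.
Column maxima: C1 → 5, C2 → 4; minimax = 4.
0 ≠ 4, so there is no saddle point; optimal play is mixed.
Let Player 1 play T with probability p. Expected payoff against C1: 5p + (-4)(1−p) = 9p − 4; against C2: 0p + 4(1−p) = −4p + 4.
Setting these equal: 9p − 4 = −4p + 4 ⇒ 13p = 8 ⇒ p = 8/13, and the value is (9)·(8/13) − 4 = 20/13.
For Player 2: with q = P(C1), equating T's and B's payoffs gives 5q = −8q + 4 ⇒ q = 4/13.

5/13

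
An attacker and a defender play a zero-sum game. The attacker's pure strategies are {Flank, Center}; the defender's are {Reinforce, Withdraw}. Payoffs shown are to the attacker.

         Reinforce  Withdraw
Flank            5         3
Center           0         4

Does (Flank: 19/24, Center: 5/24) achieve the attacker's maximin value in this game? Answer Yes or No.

Against Reinforce this mix gives (19/24)·5 + (5/24)·0 = 95/24.
Against Withdraw this mix gives (19/24)·3 + (5/24)·4 = 77/24.
The defender will play Withdraw, holding the attacker to 77/24. Shifting weight toward the row that does better against Withdraw would raise this floor (the equalizing mix achieves 10/3 against both Withdraw and Reinforce), so the proposed strategy is not optimal.

No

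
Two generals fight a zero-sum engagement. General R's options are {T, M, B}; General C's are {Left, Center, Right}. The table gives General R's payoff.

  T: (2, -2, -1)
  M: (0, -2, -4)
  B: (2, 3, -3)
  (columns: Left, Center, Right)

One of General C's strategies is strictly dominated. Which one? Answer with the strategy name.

Right holds General R's payoff strictly below Left in every row: -1 < 2, -4 < 0, -3 < 2.
So Left is strictly dominated for General C.

Left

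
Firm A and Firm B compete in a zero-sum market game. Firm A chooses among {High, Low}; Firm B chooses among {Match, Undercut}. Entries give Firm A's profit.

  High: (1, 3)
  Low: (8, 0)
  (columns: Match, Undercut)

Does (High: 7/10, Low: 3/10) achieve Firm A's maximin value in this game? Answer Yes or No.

Against Match this mix gives (7/10)·1 + (3/10)·8 = 31/10.
Against Undercut this mix gives (7/10)·3 + (3/10)·0 = 21/10.
Firm B will play Undercut, holding Firm A to 21/10. Shifting weight toward the row that does better against Undercut would raise this floor (the equalizing mix achieves 12/5 against both Undercut and Match), so the proposed strategy is not optimal.

No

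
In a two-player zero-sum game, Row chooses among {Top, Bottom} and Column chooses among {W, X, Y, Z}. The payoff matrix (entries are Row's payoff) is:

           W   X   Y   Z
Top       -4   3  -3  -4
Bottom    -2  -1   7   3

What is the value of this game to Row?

Row minima: Top → -4, Bottom → -2; maximin = -2.
Column maxima: W → -2, X → 3, Y → 7, Z → 3; minimax = -2.
Since maximin = minimax = -2, there is a saddle point and the value is -2.

-2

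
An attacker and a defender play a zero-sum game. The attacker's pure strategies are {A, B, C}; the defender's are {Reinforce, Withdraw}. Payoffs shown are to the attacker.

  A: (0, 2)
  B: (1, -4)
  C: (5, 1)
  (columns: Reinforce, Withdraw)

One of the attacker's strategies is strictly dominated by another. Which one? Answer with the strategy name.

C gives a strictly higher payoff than B against every column: 5 > 1, 1 > -4.
So B is strictly dominated and the attacker never plays it.

B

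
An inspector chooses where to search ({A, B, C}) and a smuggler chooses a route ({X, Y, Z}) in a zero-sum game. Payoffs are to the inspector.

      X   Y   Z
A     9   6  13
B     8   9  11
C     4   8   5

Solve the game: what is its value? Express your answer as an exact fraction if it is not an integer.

Row minima: A → 6, B → 8, C → 4; maximin = 8.
Column maxima: X → 9, Y → 9, Z → 13; minimax = 9.
8 ≠ 9, so there is no saddle point; optimal play is mixed.
C is strictly dominated by B, so the inspector never plays it.
Z is strictly dominated by X (it gives the inspector strictly more in every row), so the smuggler never plays it.
On the remaining 2×2 (A, B vs X, Y):
Let the inspector play A with probability p. Expected payoff against X: 9p + 8(1−p) = p + 8; against Y: 6p + 9(1−p) = −3p + 9.
Setting these equal: p + 8 = −3p + 9 ⇒ 4p = 1 ⇒ p = 1/4, and the value is (1)·(1/4) + 8 = 33/4.
For the smuggler: with q = P(X), equating A's and B's payoffs gives 3q + 6 = −q + 9 ⇒ q = 3/4.

33/4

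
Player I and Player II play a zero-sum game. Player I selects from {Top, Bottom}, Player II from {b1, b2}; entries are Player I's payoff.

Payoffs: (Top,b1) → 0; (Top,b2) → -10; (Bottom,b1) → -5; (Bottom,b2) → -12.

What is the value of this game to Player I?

Row minima: Top → -10, Bottom → -12; maximin = -10.
Column maxima: b1 → 0, b2 → -10; minimax = -10.
Since maximin = minimax = -10, there is a saddle point and the value is -10.

-10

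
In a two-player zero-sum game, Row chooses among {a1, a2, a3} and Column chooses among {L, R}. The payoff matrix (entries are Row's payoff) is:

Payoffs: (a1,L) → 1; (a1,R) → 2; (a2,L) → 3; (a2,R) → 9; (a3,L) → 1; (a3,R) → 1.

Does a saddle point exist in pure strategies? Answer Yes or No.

Yes

Row minima: a1 → 1, a2 → 3, a3 → 1; maximin = 3.
Column maxima: L → 3, R → 9; minimax = 3.
maximin = minimax = 3, so a saddle point exists.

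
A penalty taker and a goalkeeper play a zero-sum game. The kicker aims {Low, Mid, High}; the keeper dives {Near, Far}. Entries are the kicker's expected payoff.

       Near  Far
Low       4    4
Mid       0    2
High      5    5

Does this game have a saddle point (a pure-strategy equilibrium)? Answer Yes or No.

Yes

Row minima: Low → 4, Mid → 0, High → 5; maximin = 5.
Column maxima: Near → 5, Far → 5; minimax = 5.
maximin = minimax = 5, so a saddle point exists.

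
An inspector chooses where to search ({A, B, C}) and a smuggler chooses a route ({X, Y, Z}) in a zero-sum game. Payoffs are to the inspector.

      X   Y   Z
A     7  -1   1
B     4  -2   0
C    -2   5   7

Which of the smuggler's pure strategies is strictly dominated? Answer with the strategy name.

Z

Y holds the inspector's payoff strictly below Z in every row: -1 < 1, -2 < 0, 5 < 7.
So Z is strictly dominated for the smuggler.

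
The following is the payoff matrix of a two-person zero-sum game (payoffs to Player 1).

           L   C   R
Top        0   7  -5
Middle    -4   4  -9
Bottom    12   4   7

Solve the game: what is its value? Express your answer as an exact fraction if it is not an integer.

Row minima: Top → -5, Middle → -9, Bottom → 4; maximin = 4.
Column maxima: L → 12, C → 7, R → 7; minimax = 7.
4 ≠ 7, so there is no saddle point; optimal play is mixed.
Middle is strictly dominated by Top, so Player 1 never plays it.
L is strictly dominated by R (it gives Player 1 strictly more in every row), so Player 2 never plays it.
On the remaining 2×2 (Top, Bottom vs C, R):
Let Player 1 play Top with probability p. Expected payoff against C: 7p + 4(1−p) = 3p + 4; against R: (-5)p + 7(1−p) = −12p + 7.
Setting these equal: 3p + 4 = −12p + 7 ⇒ 15p = 3 ⇒ p = 1/5, and the value is (3)·(1/5) + 4 = 23/5.
For Player 2: with q = P(C), equating Top's and Bottom's payoffs gives 12q − 5 = −3q + 7 ⇒ q = 4/5.

23/5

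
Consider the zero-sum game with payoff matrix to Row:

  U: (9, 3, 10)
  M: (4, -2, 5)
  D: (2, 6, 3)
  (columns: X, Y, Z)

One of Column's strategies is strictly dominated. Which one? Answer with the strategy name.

Z

X holds Row's payoff strictly below Z in every row: 9 < 10, 4 < 5, 2 < 3.
So Z is strictly dominated for Column.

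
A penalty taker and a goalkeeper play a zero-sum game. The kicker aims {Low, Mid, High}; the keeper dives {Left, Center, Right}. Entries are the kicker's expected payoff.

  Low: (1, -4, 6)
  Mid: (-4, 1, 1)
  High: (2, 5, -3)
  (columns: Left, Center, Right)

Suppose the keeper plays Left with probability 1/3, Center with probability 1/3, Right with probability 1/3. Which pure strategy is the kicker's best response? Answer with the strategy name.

High

Expected payoff of Low: (1/3)·1 + (1/3)·(-4) + (1/3)·6 = 1.
Expected payoff of Mid: (1/3)·(-4) + (1/3)·1 + (1/3)·1 = -2/3.
Expected payoff of High: (1/3)·2 + (1/3)·5 + (1/3)·(-3) = 4/3.
The largest is 4/3, so the kicker's best response is High.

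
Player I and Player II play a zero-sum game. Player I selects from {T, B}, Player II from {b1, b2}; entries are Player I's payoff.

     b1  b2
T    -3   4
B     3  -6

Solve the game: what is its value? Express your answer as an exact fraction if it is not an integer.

-3/8

Row minima: T → -3, B → -6; maximin = -3.
Column maxima: b1 → 3, b2 → 4; minimax = 3.
-3 ≠ 3, so there is no saddle point; optimal play is mixed.
Let Player I play T with probability p. Expected payoff against b1: (-3)p + 3(1−p) = −6p + 3; against b2: 4p + (-6)(1−p) = 10p − 6.
Setting these equal: −6p + 3 = 10p − 6 ⇒ −16p = -9 ⇒ p = 9/16, and the value is (-6)·(9/16) + 3 = -3/8.
For Player II: with q = P(b1), equating T's and B's payoffs gives −7q + 4 = 9q − 6 ⇒ q = 5/8.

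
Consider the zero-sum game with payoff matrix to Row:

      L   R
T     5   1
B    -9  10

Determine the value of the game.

Row minima: T → 1, B → -9; maximin = 1.
Column maxima: L → 5, R → 10; minimax = 5.
1 ≠ 5, so there is no saddle point; optimal play is mixed.
Let Row play T with probability p. Expected payoff against L: 5p + (-9)(1−p) = 14p − 9; against R: 1p + 10(1−p) = −9p + 10.
Setting these equal: 14p − 9 = −9p + 10 ⇒ 23p = 19 ⇒ p = 19/23, and the value is (14)·(19/23) − 9 = 59/23.
For Column: with q = P(L), equating T's and B's payoffs gives 4q + 1 = −19q + 10 ⇒ q = 9/23.

59/23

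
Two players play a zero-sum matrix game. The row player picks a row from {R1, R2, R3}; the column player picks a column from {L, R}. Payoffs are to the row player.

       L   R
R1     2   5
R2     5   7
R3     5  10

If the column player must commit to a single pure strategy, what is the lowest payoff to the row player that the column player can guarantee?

5

Column maxima: L → 5, R → 10.
The smallest of these is 5.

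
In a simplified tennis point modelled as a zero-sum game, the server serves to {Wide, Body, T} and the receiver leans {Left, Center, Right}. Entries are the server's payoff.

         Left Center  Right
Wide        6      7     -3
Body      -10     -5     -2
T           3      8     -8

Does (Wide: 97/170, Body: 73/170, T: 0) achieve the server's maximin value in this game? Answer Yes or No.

Against Left this mix gives (97/170)·6 + (73/170)·(-10) = -74/85.
Against Center this mix gives (97/170)·7 + (73/170)·(-5) = 157/85.
Against Right this mix gives (97/170)·(-3) + (73/170)·(-2) = -437/170.
The receiver will play Right, holding the server to -437/170. Shifting weight toward the row that does better against Right would raise this floor (the equalizing mix achieves -42/17 against both Right and Left), so the proposed strategy is not optimal.

No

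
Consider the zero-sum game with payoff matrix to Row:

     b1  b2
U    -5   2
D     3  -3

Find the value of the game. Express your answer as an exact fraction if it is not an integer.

Row minima: U → -5, D → -3; maximin = -3.
Column maxima: b1 → 3, b2 → 2; minimax = 2.
-3 ≠ 2, so there is no saddle point; optimal play is mixed.
Let Row play U with probability p. Expected payoff against b1: (-5)p + 3(1−p) = −8p + 3; against b2: 2p + (-3)(1−p) = 5p − 3.
Setting these equal: −8p + 3 = 5p − 3 ⇒ −13p = -6 ⇒ p = 6/13, and the value is (-8)·(6/13) + 3 = -9/13.
For Column: with q = P(b1), equating U's and D's payoffs gives −7q + 2 = 6q − 3 ⇒ q = 5/13.

-9/13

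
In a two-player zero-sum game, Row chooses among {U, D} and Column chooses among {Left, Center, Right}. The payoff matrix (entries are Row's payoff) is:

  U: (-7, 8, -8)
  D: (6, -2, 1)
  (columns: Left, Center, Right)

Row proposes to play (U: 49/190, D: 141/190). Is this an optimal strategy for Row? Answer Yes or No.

Against Left this mix gives (49/190)·(-7) + (141/190)·6 = 503/190.
Against Center this mix gives (49/190)·8 + (141/190)·(-2) = 11/19.
Against Right this mix gives (49/190)·(-8) + (141/190)·1 = -251/190.
Column will play Right, holding Row to -251/190. Shifting weight toward the row that does better against Right would raise this floor (the equalizing mix achieves -8/19 against both Right and Center), so the proposed strategy is not optimal.

No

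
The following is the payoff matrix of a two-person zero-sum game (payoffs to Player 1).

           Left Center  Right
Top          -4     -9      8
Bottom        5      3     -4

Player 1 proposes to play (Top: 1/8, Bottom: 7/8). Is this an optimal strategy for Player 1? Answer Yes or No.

No

Against Left this mix gives (1/8)·(-4) + (7/8)·5 = 31/8.
Against Center this mix gives (1/8)·(-9) + (7/8)·3 = 3/2.
Against Right this mix gives (1/8)·8 + (7/8)·(-4) = -5/2.
Player 2 will play Right, holding Player 1 to -5/2. Shifting weight toward the row that does better against Right would raise this floor (the equalizing mix achieves -1/2 against both Right and Center), so the proposed strategy is not optimal.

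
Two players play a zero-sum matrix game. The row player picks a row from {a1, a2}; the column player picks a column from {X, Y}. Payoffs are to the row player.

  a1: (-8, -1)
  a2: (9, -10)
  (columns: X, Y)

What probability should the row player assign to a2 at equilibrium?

Row minima: a1 → -8, a2 → -10; maximin = -8.
Column maxima: X → 9, Y → -1; minimax = -1.
-8 ≠ -1, so there is no saddle point; optimal play is mixed.
Let the row player play a1 with probability p. Expected payoff against X: (-8)p + 9(1−p) = −17p + 9; against Y: (-1)p + (-10)(1−p) = 9p − 10.
Setting these equal: −17p + 9 = 9p − 10 ⇒ −26p = -19 ⇒ p = 19/26, and the value is (-17)·(19/26) + 9 = -89/26.
For the column player: with q = P(X), equating a1's and a2's payoffs gives −7q − 1 = 19q − 10 ⇒ q = 9/26.

7/26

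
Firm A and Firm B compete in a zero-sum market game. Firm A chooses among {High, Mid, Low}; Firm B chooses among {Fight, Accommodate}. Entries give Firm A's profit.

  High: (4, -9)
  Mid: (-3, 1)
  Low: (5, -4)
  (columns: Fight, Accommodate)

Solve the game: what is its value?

Row minima: High → -9, Mid → -3, Low → -4; maximin = -3.
Column maxima: Fight → 5, Accommodate → 1; minimax = 1.
-3 ≠ 1, so there is no saddle point; optimal play is mixed.
High is strictly dominated by Low, so Firm A never plays it.
On the remaining 2×2 (Mid, Low vs Fight, Accommodate):
Let Firm A play Mid with probability p. Expected payoff against Fight: (-3)p + 5(1−p) = −8p + 5; against Accommodate: 1p + (-4)(1−p) = 5p − 4.
Setting these equal: −8p + 5 = 5p − 4 ⇒ −13p = -9 ⇒ p = 9/13, and the value is (-8)·(9/13) + 5 = -7/13.
For Firm B: with q = P(Fight), equating Mid's and Low's payoffs gives −4q + 1 = 9q − 4 ⇒ q = 5/13.

-7/13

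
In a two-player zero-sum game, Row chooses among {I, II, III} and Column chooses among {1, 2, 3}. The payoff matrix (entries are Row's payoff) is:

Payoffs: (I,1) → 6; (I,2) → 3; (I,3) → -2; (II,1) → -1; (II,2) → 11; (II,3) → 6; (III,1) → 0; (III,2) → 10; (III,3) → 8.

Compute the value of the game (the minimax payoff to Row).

Row minima: I → -2, II → -1, III → 0; maximin = 0.
Column maxima: 1 → 6, 2 → 11, 3 → 8; minimax = 6.
0 ≠ 6, so there is no saddle point; optimal play is mixed.
2 is strictly dominated by 3 (it gives Row strictly more in every row), so Column never plays it.
With 2 eliminated, II is strictly dominated by III (III gives Row strictly more in every remaining column), so Row never plays it.
On the remaining 2×2 (I, III vs 1, 3):
Let Row play I with probability p. Expected payoff against 1: 6p + 0(1−p) = 6p; against 3: (-2)p + 8(1−p) = −10p + 8.
Setting these equal: 6p = −10p + 8 ⇒ 16p = 8 ⇒ p = 1/2, and the value is (6)·(1/2) = 3.
For Column: with q = P(1), equating I's and III's payoffs gives 8q − 2 = −8q + 8 ⇒ q = 5/8.

3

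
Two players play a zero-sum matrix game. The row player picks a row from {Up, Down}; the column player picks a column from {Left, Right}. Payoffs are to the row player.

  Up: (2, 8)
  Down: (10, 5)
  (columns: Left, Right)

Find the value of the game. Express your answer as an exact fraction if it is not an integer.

70/11

Row minima: Up → 2, Down → 5; maximin = 5.
Column maxima: Left → 10, Right → 8; minimax = 8.
5 ≠ 8, so there is no saddle point; optimal play is mixed.
Let the row player play Up with probability p. Expected payoff against Left: 2p + 10(1−p) = −8p + 10; against Right: 8p + 5(1−p) = 3p + 5.
Setting these equal: −8p + 10 = 3p + 5 ⇒ −11p = -5 ⇒ p = 5/11, and the value is (-8)·(5/11) + 10 = 70/11.
For the column player: with q = P(Left), equating Up's and Down's payoffs gives −6q + 8 = 5q + 5 ⇒ q = 3/11.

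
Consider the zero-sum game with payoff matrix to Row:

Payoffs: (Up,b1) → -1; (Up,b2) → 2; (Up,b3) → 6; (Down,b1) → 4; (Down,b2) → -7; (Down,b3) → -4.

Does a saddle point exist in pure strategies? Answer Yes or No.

No

Row minima: Up → -1, Down → -7; maximin = -1.
Column maxima: b1 → 4, b2 → 2, b3 → 6; minimax = 2.
-1 ≠ 2, so no pure-strategy equilibrium exists.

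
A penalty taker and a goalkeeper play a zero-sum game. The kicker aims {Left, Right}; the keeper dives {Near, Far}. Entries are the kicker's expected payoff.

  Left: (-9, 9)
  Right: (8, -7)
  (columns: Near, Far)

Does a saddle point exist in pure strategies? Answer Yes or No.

No

Row minima: Left → -9, Right → -7; maximin = -7.
Column maxima: Near → 8, Far → 9; minimax = 8.
-7 ≠ 8, so no pure-strategy equilibrium exists.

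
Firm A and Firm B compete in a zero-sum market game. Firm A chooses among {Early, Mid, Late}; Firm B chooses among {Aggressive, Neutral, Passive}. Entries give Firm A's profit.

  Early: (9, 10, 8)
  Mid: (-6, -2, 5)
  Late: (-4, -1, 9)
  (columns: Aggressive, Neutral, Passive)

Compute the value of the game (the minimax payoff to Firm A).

113/14

Row minima: Early → 8, Mid → -6, Late → -4; maximin = 8.
Column maxima: Aggressive → 9, Neutral → 10, Passive → 9; minimax = 9.
8 ≠ 9, so there is no saddle point; optimal play is mixed.
Mid is strictly dominated by Early, so Firm A never plays it.
Neutral is strictly dominated by Aggressive (it gives Firm A strictly more in every row), so Firm B never plays it.
On the remaining 2×2 (Early, Late vs Aggressive, Passive):
Let Firm A play Early with probability p. Expected payoff against Aggressive: 9p + (-4)(1−p) = 13p − 4; against Passive: 8p + 9(1−p) = −p + 9.
Setting these equal: 13p − 4 = −p + 9 ⇒ 14p = 13 ⇒ p = 13/14, and the value is (13)·(13/14) − 4 = 113/14.
For Firm B: with q = P(Aggressive), equating Early's and Late's payoffs gives q + 8 = −13q + 9 ⇒ q = 1/14.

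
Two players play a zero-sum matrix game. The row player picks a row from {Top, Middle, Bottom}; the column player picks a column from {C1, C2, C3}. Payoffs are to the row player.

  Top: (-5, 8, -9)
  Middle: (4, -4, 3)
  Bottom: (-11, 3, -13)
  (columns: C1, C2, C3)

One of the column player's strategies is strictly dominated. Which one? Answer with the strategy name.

C3 holds the row player's payoff strictly below C1 in every row: -9 < -5, 3 < 4, -13 < -11.
So C1 is strictly dominated for the column player.

C1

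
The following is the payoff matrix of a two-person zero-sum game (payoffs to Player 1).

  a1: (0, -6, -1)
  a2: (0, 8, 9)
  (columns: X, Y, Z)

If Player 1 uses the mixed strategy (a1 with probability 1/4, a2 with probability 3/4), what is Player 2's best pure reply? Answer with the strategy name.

If Player 2 plays X, Player 1's expected payoff is (1/4)·0 + (3/4)·0 = 0.
If Player 2 plays Y, Player 1's expected payoff is (1/4)·(-6) + (3/4)·8 = 9/2.
If Player 2 plays Z, Player 1's expected payoff is (1/4)·(-1) + (3/4)·9 = 13/2.
Player 2 minimizes Player 1's payoff; the smallest is 0, so the best response is X.

X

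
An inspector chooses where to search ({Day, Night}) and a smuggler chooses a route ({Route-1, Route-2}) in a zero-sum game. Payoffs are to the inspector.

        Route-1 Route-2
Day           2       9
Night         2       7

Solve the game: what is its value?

Row minima: Day → 2, Night → 2; maximin = 2.
Column maxima: Route-1 → 2, Route-2 → 9; minimax = 2.
Since maximin = minimax = 2, there is a saddle point and the value is 2.

2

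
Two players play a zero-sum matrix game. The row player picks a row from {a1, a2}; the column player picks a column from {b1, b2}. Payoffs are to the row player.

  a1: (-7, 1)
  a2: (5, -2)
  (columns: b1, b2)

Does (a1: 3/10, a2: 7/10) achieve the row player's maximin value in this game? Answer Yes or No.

No

Against b1 this mix gives (3/10)·(-7) + (7/10)·5 = 7/5.
Against b2 this mix gives (3/10)·1 + (7/10)·(-2) = -11/10.
The column player will play b2, holding the row player to -11/10. Shifting weight toward the row that does better against b2 would raise this floor (the equalizing mix achieves -3/5 against both b2 and b1), so the proposed strategy is not optimal.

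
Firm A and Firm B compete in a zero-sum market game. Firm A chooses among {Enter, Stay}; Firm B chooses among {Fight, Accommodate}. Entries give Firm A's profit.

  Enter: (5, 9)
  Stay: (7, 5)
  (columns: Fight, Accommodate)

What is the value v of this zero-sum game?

Row minima: Enter → 5, Stay → 5; maximin = 5.
Column maxima: Fight → 7, Accommodate → 9; minimax = 7.
5 ≠ 7, so there is no saddle point; optimal play is mixed.
Let Firm A play Enter with probability p. Expected payoff against Fight: 5p + 7(1−p) = −2p + 7; against Accommodate: 9p + 5(1−p) = 4p + 5.
Setting these equal: −2p + 7 = 4p + 5 ⇒ −6p = -2 ⇒ p = 1/3, and the value is (-2)·(1/3) + 7 = 19/3.
For Firm B: with q = P(Fight), equating Enter's and Stay's payoffs gives −4q + 9 = 2q + 5 ⇒ q = 2/3.

19/3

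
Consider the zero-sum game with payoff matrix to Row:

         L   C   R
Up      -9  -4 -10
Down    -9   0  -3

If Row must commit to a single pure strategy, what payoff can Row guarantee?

-9

Row minima: Up → -10, Down → -9.
The best of these is -9.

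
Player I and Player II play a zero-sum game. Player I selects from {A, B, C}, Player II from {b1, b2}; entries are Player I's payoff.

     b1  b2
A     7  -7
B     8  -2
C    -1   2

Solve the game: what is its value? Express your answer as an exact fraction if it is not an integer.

Row minima: A → -7, B → -2, C → -1; maximin = -1.
Column maxima: b1 → 8, b2 → 2; minimax = 2.
-1 ≠ 2, so there is no saddle point; optimal play is mixed.
A is strictly dominated by B, so Player I never plays it.
On the remaining 2×2 (B, C vs b1, b2):
Let Player I play B with probability p. Expected payoff against b1: 8p + (-1)(1−p) = 9p − 1; against b2: (-2)p + 2(1−p) = −4p + 2.
Setting these equal: 9p − 1 = −4p + 2 ⇒ 13p = 3 ⇒ p = 3/13, and the value is (9)·(3/13) − 1 = 14/13.
For Player II: with q = P(b1), equating B's and C's payoffs gives 10q − 2 = −3q + 2 ⇒ q = 4/13.

14/13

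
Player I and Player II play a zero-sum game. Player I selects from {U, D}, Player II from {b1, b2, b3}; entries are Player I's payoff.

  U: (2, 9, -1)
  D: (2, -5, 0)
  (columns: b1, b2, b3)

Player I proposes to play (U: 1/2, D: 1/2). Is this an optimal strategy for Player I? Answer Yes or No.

Against b1 this mix gives (1/2)·2 + (1/2)·2 = 2.
Against b2 this mix gives (1/2)·9 + (1/2)·(-5) = 2.
Against b3 this mix gives (1/2)·(-1) + (1/2)·0 = -1/2.
Player II will play b3, holding Player I to -1/2. Shifting weight toward the row that does better against b3 would raise this floor (the equalizing mix achieves -1/3 against both b3 and b2), so the proposed strategy is not optimal.

No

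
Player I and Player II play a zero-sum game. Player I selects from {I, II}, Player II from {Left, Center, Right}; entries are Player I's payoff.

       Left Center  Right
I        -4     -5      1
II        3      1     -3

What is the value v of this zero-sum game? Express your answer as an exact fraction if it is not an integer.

Row minima: I → -5, II → -3; maximin = -3.
Column maxima: Left → 3, Center → 1, Right → 1; minimax = 1.
-3 ≠ 1, so there is no saddle point; optimal play is mixed.
Left is strictly dominated by Center (it gives Player I strictly more in every row), so Player II never plays it.
On the remaining 2×2 (I, II vs Center, Right):
Let Player I play I with probability p. Expected payoff against Center: (-5)p + 1(1−p) = −6p + 1; against Right: 1p + (-3)(1−p) = 4p − 3.
Setting these equal: −6p + 1 = 4p − 3 ⇒ −10p = -4 ⇒ p = 2/5, and the value is (-6)·(2/5) + 1 = -7/5.
For Player II: with q = P(Center), equating I's and II's payoffs gives −6q + 1 = 4q − 3 ⇒ q = 2/5.

-7/5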